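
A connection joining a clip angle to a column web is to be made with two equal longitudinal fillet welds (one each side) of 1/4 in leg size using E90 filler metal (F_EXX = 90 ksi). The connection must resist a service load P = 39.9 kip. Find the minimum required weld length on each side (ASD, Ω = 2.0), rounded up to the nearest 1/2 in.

L = 4.5 in on each side

Throat t_e = 0.707 × 0.25 = 0.1767 in.
r_n/Ω = (0.6 × 90 × 0.1767) / 2.0 = 4.772 kip/in.
L_req = P / (r_n/Ω) = 39.9 / 4.772 = 8.361 in total.
Per side: 8.361 / 2 = 4.18 in.
Round up → use L = 4.5 in on each side.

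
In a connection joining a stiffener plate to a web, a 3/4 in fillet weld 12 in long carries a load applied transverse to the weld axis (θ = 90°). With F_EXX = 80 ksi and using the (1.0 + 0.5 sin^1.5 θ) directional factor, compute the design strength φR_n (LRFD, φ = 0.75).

t_e = 0.707 × 0.75 = 0.5302 in; A_we = 0.5302 × 12 = 6.363 in².
Directional factor: 1.0 + 0.5 sin^1.5(90°) = 1.5.
F_nw = 0.6 × 80 × 1.5 = 72 ksi.
φR_n = 0.75 × 72 × 6.363 = 343.6 kips.

φR_n ≈ 344 kips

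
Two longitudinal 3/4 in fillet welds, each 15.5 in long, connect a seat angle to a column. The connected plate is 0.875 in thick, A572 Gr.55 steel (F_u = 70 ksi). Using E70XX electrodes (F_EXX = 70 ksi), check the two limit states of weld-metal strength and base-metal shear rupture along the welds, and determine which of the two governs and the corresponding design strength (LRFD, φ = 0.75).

φR_n ≈ 518 kip (weld metal governs)

t_e = 0.707 × 0.75 = 0.5302 in; L = 31 in.
Weld metal: φR_n = 0.75 × 0.6 × 70 × 0.5302 × 31 = 517.8 kip.
Base metal (shear rupture): φR_n = 0.75 × 0.6 × 70 × 0.875 × 31 = 854.4 kip.
Governing: weld metal.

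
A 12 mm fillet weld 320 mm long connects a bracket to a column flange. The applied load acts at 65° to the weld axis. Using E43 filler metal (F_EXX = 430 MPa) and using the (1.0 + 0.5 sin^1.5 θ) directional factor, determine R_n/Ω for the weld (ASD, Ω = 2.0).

R_n/Ω ≈ 501 kN

t_e = 0.707 × 12 = 8.484 mm; A_we = 8.484 × 320 = 2715 mm².
Directional factor: 1.0 + 0.5 sin^1.5(65°) = 1.431.
F_nw = 0.6 × 430 × 1.431 = 369.3 MPa.
R_n/Ω = (369.3 × 2715) / 2.0 × 10⁻³ = 501.3 kN.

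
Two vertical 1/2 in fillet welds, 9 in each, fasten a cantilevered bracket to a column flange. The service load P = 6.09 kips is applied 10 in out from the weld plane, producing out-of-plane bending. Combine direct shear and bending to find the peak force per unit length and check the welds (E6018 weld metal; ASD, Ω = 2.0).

E60XX → F_EXX = 60 ksi.
L_w = 2 × 9 = 18 in; section modulus (unit throat) S = 2 × L²/6 = 27 in².
Direct shear f_v = P/L_w = 6.09/18 = 0.3383 kip/in.
Moment M = P × e = 6.09 × 10 = 60.9 kip·in; bending f_b = M/S = 2.256 kip/in.
f_max = √(f_v² + f_b²) = √(0.3383² + 2.256²) = 2.281 kip/in.
r_n/Ω = (1/2.0) × 0.6 × 60 × (0.707 × 0.5) = 6.363 kip/in → adequate.

f_max ≈ 2.28 kip/in; adequate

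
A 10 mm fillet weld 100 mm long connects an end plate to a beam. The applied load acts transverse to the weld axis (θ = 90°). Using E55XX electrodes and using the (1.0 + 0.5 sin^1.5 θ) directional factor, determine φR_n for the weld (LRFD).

E55XX → F_EXX = 550 MPa.
t_e = 0.707 × 10 = 7.07 mm; A_we = 7.07 × 100 = 707 mm².
Directional factor: 1.0 + 0.5 sin^1.5(90°) = 1.5.
F_nw = 0.6 × 550 × 1.5 = 495 MPa.
φR_n = 0.75 × 495 × 707 × 10⁻³ = 262.5 kN.

φR_n ≈ 262 kN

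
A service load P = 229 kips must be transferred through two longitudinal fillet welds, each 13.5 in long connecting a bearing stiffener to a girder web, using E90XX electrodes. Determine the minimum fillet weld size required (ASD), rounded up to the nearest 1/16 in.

w = 1/2 in

E90XX → F_EXX = 90 ksi.
Total weld length L = 27 in.
Required throat t_e = P × Ω / (0.6 F_EXX × L) = 229 × 2.0 / (0.6 × 90 × 27) = 0.3141 in.
Required leg w = t_e / 0.707 = 0.4443 in → use 1/2 in.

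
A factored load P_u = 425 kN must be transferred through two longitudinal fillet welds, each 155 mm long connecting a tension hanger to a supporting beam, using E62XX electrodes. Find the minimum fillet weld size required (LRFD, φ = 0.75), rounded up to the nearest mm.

E62XX → F_EXX = 620 MPa.
Total weld length L = 310 mm.
Required throat t_e = P_u / (φ × 0.6 F_EXX × L) = 425 / (0.75 × 0.6 × 620 × 310 × 10⁻³) = 4.914 mm.
Required leg w = t_e / 0.707 = 6.95 mm → use 7 mm.

w = 7 mm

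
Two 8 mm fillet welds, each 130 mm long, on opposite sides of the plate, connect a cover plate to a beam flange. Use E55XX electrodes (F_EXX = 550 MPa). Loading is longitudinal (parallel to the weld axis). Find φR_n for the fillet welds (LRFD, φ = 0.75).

φR_n ≈ 364 kN

Effective throat t_e = 0.707 × 8 = 5.656 mm.
Total length L = 260 mm; A_we = 5.656 × 260 = 1471 mm².
F_nw = 0.6 F_EXX = 0.6 × 550 = 330 MPa.
φR_n = 0.75 × 330 × 1471 × 10⁻³ = 364 kN.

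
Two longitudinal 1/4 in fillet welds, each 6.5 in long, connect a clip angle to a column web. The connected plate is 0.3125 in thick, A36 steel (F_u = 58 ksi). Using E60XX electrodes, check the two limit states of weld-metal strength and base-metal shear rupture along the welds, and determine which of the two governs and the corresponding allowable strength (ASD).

E60XX → F_EXX = 60 ksi.
t_e = 0.707 × 0.25 = 0.1767 in; L = 13 in.
Weld metal: R_n/Ω = (1/2.0) × 0.6 × 60 × 0.1767 × 13 = 41.36 kips.
Base metal (shear rupture): R_n/Ω = (1/2.0) × 0.6 × 58 × 0.3125 × 13 = 70.69 kips.
Governing: weld metal.

R_n/Ω ≈ 41.4 kips (weld metal governs)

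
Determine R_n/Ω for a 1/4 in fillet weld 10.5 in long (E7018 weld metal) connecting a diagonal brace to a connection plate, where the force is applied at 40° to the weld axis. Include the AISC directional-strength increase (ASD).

E70XX → F_EXX = 70 ksi.
t_e = 0.707 × 0.25 = 0.1767 in; A_we = 0.1767 × 10.5 = 1.856 in².
Directional factor: 1.0 + 0.5 sin^1.5(40°) = 1.258.
F_nw = 0.6 × 70 × 1.258 = 52.82 ksi.
R_n/Ω = (52.82 × 1.856) / 2.0 = 49.02 kips.

R_n/Ω ≈ 49 kips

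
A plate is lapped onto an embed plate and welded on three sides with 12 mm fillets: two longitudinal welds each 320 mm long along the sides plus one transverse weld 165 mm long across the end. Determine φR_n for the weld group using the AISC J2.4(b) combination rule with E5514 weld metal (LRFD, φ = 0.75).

φR_n ≈ 1690 kN

E55XX → F_EXX = 550 MPa.
t_e = 0.707 × 12 = 8.484 mm.
R_nwl = 0.6 × 550 × 8.484 × 640 × 10⁻³ = 1792 kN (longitudinal, 2 welds).
R_nwt = 0.6 × 550 × 8.484 × 165 × 10⁻³ = 462 kN (transverse, base value).
(i) R_nwl + R_nwt = 2254 kN; (ii) 0.85 R_nwl + 1.5 R_nwt = 2216 kN.
R_n = max = 2254 kN [governs: (i)]; φR_n = 1690 kN.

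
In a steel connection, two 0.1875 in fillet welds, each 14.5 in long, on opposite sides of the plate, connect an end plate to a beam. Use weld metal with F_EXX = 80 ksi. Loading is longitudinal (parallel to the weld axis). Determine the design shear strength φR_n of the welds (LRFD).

Effective throat t_e = 0.707 × 0.1875 = 0.1326 in.
Total length L = 29 in; A_we = 0.1326 × 29 = 3.844 in².
F_nw = 0.6 F_EXX = 0.6 × 80 = 48 ksi.
φR_n = 0.75 × 48 × 3.844 = 138.4 kip.

φR_n ≈ 138 kip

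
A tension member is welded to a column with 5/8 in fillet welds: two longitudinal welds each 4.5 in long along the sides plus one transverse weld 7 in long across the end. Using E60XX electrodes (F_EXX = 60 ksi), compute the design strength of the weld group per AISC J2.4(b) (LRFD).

φR_n ≈ 217 kip

t_e = 0.707 × 0.625 = 0.4419 in.
R_nwl = 0.6 × 60 × 0.4419 × 9 = 143.2 kip (longitudinal, 2 welds).
R_nwt = 0.6 × 60 × 0.4419 × 7 = 111.4 kip (transverse, base value).
(i) R_nwl + R_nwt = 254.5 kip; (ii) 0.85 R_nwl + 1.5 R_nwt = 288.7 kip.
R_n = max = 288.7 kip [governs: (ii)]; φR_n = 216.5 kip.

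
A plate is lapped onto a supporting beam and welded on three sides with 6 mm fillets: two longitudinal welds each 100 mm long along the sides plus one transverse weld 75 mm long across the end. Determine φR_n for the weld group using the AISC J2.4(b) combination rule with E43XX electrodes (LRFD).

E43XX → F_EXX = 430 MPa.
t_e = 0.707 × 6 = 4.242 mm.
R_nwl = 0.6 × 430 × 4.242 × 200 × 10⁻³ = 218.9 kN (longitudinal, 2 welds).
R_nwt = 0.6 × 430 × 4.242 × 75 × 10⁻³ = 82.08 kN (transverse, base value).
(i) R_nwl + R_nwt = 301 kN; (ii) 0.85 R_nwl + 1.5 R_nwt = 309.2 kN.
R_n = max = 309.2 kN [governs: (ii)]; φR_n = 231.9 kN.

φR_n ≈ 232 kN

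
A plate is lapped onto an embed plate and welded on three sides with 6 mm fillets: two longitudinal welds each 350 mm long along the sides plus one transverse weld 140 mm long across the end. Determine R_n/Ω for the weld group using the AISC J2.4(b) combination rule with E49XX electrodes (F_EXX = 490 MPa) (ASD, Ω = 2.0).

R_n/Ω ≈ 524 kN

t_e = 0.707 × 6 = 4.242 mm.
R_nwl = 0.6 × 490 × 4.242 × 700 × 10⁻³ = 873 kN (longitudinal, 2 welds).
R_nwt = 0.6 × 490 × 4.242 × 140 × 10⁻³ = 174.6 kN (transverse, base value).
(i) R_nwl + R_nwt = 1048 kN; (ii) 0.85 R_nwl + 1.5 R_nwt = 1004 kN.
R_n = max = 1048 kN [governs: (i)]; R_n/Ω = 523.8 kN.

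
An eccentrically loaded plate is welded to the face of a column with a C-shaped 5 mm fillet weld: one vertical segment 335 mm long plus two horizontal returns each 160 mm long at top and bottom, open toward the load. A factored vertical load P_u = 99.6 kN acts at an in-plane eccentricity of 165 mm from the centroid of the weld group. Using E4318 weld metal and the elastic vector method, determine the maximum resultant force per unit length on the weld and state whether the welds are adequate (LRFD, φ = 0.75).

f_max ≈ 356 N/mm; adequate

E43XX → F_EXX = 430 MPa.
Total weld length L_w = 655 mm. Treat welds as unit-width lines.
Centroid: x̄ = 2×160×80 / 655 = 39.08 mm from the vertical weld.
Polar moment about centroid: J = I_x + I_y = [335³/12 + 2×160×167.5²] + [335×39.08² + 2(160³/12 + 160×40.92²)] = 13840000 mm³.
Direct shear f_v = P/L_w = 99.6×10³ / 655 = 152.1 N/mm (vertical).
Torsion M = P·e = 99.6×10³ × 165 = 16434000 N·mm.
Critical point at (x, y) = (120.9, 167.5) from centroid. f_tx = M·y/J = 198.9 N/mm; f_ty = M·x/J = 143.6 N/mm.
Resultant f_max = √[f_tx² + (f_v + f_ty)²] = √[198.9² + (152.1 + 143.6)²] = 356.3 N/mm.
Capacity per unit length: φr_n = 0.75 × 0.6 × 430 × (0.707 × 5) = 684 N/mm.
356.3 ≤ 684 → adequate.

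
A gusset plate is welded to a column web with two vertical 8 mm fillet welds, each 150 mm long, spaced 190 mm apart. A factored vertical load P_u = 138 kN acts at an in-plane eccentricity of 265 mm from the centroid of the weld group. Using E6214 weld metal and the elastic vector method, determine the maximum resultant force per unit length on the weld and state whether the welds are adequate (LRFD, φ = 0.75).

E62XX → F_EXX = 620 MPa.
Total weld length L_w = 300 mm. Treat welds as unit-width lines.
Polar moment about centroid: J = 2[d³/12 + d(b/2)²] = 2[150³/12 + 150×95²] = 3270000 mm³.
Direct shear f_v = P/L_w = 138×10³ / 300 = 460 N/mm (vertical).
Torsion M = P·e = 138×10³ × 265 = 36570000 N·mm.
Critical point at (x, y) = (95, 75) from centroid. f_tx = M·y/J = 838.8 N/mm; f_ty = M·x/J = 1062 N/mm.
Resultant f_max = √[f_tx² + (f_v + f_ty)²] = √[838.8² + (460 + 1062)²] = 1738 N/mm.
Capacity per unit length: φr_n = 0.75 × 0.6 × 620 × (0.707 × 8) = 1578 N/mm.
1738 > 1578 → NOT adequate.

f_max ≈ 1740 N/mm; NOT adequate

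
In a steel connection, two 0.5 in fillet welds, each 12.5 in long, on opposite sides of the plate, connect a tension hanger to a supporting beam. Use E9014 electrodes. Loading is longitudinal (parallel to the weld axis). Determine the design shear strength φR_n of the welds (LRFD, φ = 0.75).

E90XX → F_EXX = 90 ksi.
Effective throat t_e = 0.707 × 0.5 = 0.3535 in.
Total length L = 25 in; A_we = 0.3535 × 25 = 8.838 in².
F_nw = 0.6 F_EXX = 0.6 × 90 = 54 ksi.
φR_n = 0.75 × 54 × 8.838 = 357.9 kip.

φR_n ≈ 358 kip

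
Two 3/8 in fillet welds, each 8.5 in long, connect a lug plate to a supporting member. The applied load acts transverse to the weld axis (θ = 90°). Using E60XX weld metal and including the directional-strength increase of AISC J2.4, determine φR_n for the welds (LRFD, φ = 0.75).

E60XX → F_EXX = 60 ksi.
t_e = 0.707 × 0.375 = 0.2651 in; A_we = 0.2651 × 17 = 4.507 in².
Directional factor: 1.0 + 0.5 sin^1.5(90°) = 1.5.
F_nw = 0.6 × 60 × 1.5 = 54 ksi.
φR_n = 0.75 × 54 × 4.507 = 182.5 kips.

φR_n ≈ 183 kips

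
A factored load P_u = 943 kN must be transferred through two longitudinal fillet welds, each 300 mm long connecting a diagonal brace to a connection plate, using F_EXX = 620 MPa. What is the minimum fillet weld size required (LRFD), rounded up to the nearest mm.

Total weld length L = 600 mm.
Required throat t_e = P_u / (φ × 0.6 F_EXX × L) = 943 / (0.75 × 0.6 × 620 × 600 × 10⁻³) = 5.633 mm.
Required leg w = t_e / 0.707 = 7.968 mm → use 8 mm.

w = 8 mm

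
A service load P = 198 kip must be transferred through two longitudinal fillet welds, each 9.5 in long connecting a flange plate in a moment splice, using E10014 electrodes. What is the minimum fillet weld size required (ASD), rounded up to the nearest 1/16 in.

E100XX → F_EXX = 100 ksi.
Total weld length L = 19 in.
Required throat t_e = P × Ω / (0.6 F_EXX × L) = 198 × 2.0 / (0.6 × 100 × 19) = 0.3474 in.
Required leg w = t_e / 0.707 = 0.4913 in → use 1/2 in.

w = 1/2 in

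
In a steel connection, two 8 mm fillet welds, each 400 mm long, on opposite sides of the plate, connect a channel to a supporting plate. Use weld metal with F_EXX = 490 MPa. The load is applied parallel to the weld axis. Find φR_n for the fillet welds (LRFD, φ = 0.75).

φR_n ≈ 998 kN

Effective throat t_e = 0.707 × 8 = 5.656 mm.
Total length L = 800 mm; A_we = 5.656 × 800 = 4525 mm².
F_nw = 0.6 F_EXX = 0.6 × 490 = 294 MPa.
φR_n = 0.75 × 294 × 4525 × 10⁻³ = 997.7 kN.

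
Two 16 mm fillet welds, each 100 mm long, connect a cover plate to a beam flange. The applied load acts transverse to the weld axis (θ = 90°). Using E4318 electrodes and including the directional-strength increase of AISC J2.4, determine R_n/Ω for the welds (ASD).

R_n/Ω ≈ 438 kN

E43XX → F_EXX = 430 MPa.
t_e = 0.707 × 16 = 11.31 mm; A_we = 11.31 × 200 = 2262 mm².
Directional factor: 1.0 + 0.5 sin^1.5(90°) = 1.5.
F_nw = 0.6 × 430 × 1.5 = 387 MPa.
R_n/Ω = (387 × 2262) / 2.0 × 10⁻³ = 437.8 kN.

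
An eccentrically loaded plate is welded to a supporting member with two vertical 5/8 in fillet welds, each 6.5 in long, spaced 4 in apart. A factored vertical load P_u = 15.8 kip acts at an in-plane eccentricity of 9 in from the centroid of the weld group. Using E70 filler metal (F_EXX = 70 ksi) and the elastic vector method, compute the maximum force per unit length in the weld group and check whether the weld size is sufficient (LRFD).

f_max ≈ 6.27 kip/in; adequate

Total weld length L_w = 13 in. Treat welds as unit-width lines.
Polar moment about centroid: J = 2[d³/12 + d(b/2)²] = 2[6.5³/12 + 6.5×2²] = 97.77 in³.
Direct shear f_v = P/L_w = 15.8 / 13 = 1.215 kip/in (vertical).
Torsion M = P·e = 15.8 × 9 = 142.2 kip·in.
Critical point at (x, y) = (2, 3.25) from centroid. f_tx = M·y/J = 4.727 kip/in; f_ty = M·x/J = 2.909 kip/in.
Resultant f_max = √[f_tx² + (f_v + f_ty)²] = √[4.727² + (1.215 + 2.909)²] = 6.273 kip/in.
Capacity per unit length: φr_n = 0.75 × 0.6 × 70 × (0.707 × 0.625) = 13.92 kip/in.
6.273 ≤ 13.92 → adequate.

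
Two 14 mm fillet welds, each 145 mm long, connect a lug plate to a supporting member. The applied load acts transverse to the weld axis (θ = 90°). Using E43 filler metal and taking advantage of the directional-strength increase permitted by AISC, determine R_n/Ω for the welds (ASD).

R_n/Ω ≈ 555 kN

E43XX → F_EXX = 430 MPa.
t_e = 0.707 × 14 = 9.898 mm; A_we = 9.898 × 290 = 2870 mm².
Directional factor: 1.0 + 0.5 sin^1.5(90°) = 1.5.
F_nw = 0.6 × 430 × 1.5 = 387 MPa.
R_n/Ω = (387 × 2870) / 2.0 × 10⁻³ = 555.4 kN.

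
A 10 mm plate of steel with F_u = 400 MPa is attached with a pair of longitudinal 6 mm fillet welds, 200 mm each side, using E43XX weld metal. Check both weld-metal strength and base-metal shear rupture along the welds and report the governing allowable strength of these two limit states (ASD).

R_n/Ω ≈ 219 kN (weld metal governs)

E43XX → F_EXX = 430 MPa.
t_e = 0.707 × 6 = 4.242 mm; L = 400 mm.
Weld metal: R_n/Ω = (1/2.0) × 0.6 × 430 × 4.242 × 400 × 10⁻³ = 218.9 kN.
Base metal (shear rupture): R_n/Ω = (1/2.0) × 0.6 × 400 × 10 × 400 × 10⁻³ = 480 kN.
Governing: weld metal.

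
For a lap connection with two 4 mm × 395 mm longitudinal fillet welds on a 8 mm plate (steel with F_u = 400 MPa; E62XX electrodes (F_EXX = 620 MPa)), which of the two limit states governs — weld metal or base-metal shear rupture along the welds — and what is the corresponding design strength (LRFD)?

φR_n ≈ 623 kN (weld metal governs)

t_e = 0.707 × 4 = 2.828 mm; L = 790 mm.
Weld metal: φR_n = 0.75 × 0.6 × 620 × 2.828 × 790 × 10⁻³ = 623.3 kN.
Base metal (shear rupture): φR_n = 0.75 × 0.6 × 400 × 8 × 790 × 10⁻³ = 1138 kN.
Governing: weld metal.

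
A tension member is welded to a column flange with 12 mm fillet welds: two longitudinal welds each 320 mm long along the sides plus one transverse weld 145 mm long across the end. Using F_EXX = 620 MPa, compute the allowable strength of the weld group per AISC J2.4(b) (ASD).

t_e = 0.707 × 12 = 8.484 mm.
R_nwl = 0.6 × 620 × 8.484 × 640 × 10⁻³ = 2020 kN (longitudinal, 2 welds).
R_nwt = 0.6 × 620 × 8.484 × 145 × 10⁻³ = 457.6 kN (transverse, base value).
(i) R_nwl + R_nwt = 2477 kN; (ii) 0.85 R_nwl + 1.5 R_nwt = 2403 kN.
R_n = max = 2477 kN [governs: (i)]; R_n/Ω = 1239 kN.

R_n/Ω ≈ 1240 kN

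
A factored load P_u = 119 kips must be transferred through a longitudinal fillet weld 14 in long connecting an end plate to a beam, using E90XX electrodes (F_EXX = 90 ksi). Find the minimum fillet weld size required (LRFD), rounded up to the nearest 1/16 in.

Total weld length L = 14 in.
Required throat t_e = P_u / (φ × 0.6 F_EXX × L) = 119 / (0.75 × 0.6 × 90 × 14) = 0.2099 in.
Required leg w = t_e / 0.707 = 0.2969 in → use 5/16 in.

w = 5/16 in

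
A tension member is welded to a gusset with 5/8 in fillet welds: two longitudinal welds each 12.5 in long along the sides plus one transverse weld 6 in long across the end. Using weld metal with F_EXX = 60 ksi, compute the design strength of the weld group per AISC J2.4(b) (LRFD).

t_e = 0.707 × 0.625 = 0.4419 in.
R_nwl = 0.6 × 60 × 0.4419 × 25 = 397.7 kip (longitudinal, 2 welds).
R_nwt = 0.6 × 60 × 0.4419 × 6 = 95.44 kip (transverse, base value).
(i) R_nwl + R_nwt = 493.1 kip; (ii) 0.85 R_nwl + 1.5 R_nwt = 481.2 kip.
R_n = max = 493.1 kip [governs: (i)]; φR_n = 369.8 kip.

φR_n ≈ 370 kip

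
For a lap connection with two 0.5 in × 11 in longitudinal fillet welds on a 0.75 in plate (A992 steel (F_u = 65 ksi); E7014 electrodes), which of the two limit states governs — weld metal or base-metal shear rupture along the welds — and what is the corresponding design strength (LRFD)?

φR_n ≈ 245 kips (weld metal governs)

E70XX → F_EXX = 70 ksi.
t_e = 0.707 × 0.5 = 0.3535 in; L = 22 in.
Weld metal: φR_n = 0.75 × 0.6 × 70 × 0.3535 × 22 = 245 kips.
Base metal (shear rupture): φR_n = 0.75 × 0.6 × 65 × 0.75 × 22 = 482.6 kips.
Governing: weld metal.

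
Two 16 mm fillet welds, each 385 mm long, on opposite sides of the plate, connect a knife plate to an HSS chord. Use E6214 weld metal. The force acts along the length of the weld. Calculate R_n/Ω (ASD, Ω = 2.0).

E62XX → F_EXX = 620 MPa.
Effective throat t_e = 0.707 × 16 = 11.31 mm.
Total length L = 770 mm; A_we = 11.31 × 770 = 8710 mm².
F_nw = 0.6 F_EXX = 0.6 × 620 = 372 MPa.
R_n = 372 × 8710 × 10⁻³ = 3240 kN; R_n/Ω = 3240/2.0 = 1620 kN.

R_n/Ω ≈ 1620 kN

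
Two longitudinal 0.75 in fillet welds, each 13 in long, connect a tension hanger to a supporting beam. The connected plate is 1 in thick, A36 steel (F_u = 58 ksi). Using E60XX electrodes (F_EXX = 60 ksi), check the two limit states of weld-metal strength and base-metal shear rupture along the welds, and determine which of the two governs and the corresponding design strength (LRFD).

t_e = 0.707 × 0.75 = 0.5302 in; L = 26 in.
Weld metal: φR_n = 0.75 × 0.6 × 60 × 0.5302 × 26 = 372.2 kip.
Base metal (shear rupture): φR_n = 0.75 × 0.6 × 58 × 1 × 26 = 678.6 kip.
Governing: weld metal.

φR_n ≈ 372 kip (weld metal governs)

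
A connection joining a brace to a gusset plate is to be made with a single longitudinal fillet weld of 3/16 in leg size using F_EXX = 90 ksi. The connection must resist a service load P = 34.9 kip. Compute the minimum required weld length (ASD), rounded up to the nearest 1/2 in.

Throat t_e = 0.707 × 0.1875 = 0.1326 in.
r_n/Ω = (0.6 × 90 × 0.1326) / 2.0 = 3.579 kip/in.
L_req = P / (r_n/Ω) = 34.9 / 3.579 = 9.751 in total.
Round up → use L = 10 in.

L = 10 in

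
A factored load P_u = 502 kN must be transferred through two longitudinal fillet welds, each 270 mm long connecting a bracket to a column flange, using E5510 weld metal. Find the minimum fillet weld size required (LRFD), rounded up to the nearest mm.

E55XX → F_EXX = 550 MPa.
Total weld length L = 540 mm.
Required throat t_e = P_u / (φ × 0.6 F_EXX × L) = 502 / (0.75 × 0.6 × 550 × 540 × 10⁻³) = 3.756 mm.
Required leg w = t_e / 0.707 = 5.313 mm → use 6 mm.

w = 6 mm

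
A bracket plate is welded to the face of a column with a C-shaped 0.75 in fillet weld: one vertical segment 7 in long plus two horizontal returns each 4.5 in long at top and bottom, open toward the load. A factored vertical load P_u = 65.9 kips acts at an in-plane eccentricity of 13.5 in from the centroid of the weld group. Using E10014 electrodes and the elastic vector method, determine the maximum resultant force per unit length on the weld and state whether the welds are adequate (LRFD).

f_max ≈ 27.3 kip/in; NOT adequate

E100XX → F_EXX = 100 ksi.
Total weld length L_w = 16 in. Treat welds as unit-width lines.
Centroid: x̄ = 2×4.5×2.25 / 16 = 1.266 in from the vertical weld.
Polar moment about centroid: J = I_x + I_y = [7³/12 + 2×4.5×3.5²] + [7×1.266² + 2(4.5³/12 + 4.5×0.9844²)] = 174 in³.
Direct shear f_v = P/L_w = 65.9 / 16 = 4.119 kip/in (vertical).
Torsion M = P·e = 65.9 × 13.5 = 889.65 kip·in.
Critical point at (x, y) = (3.234, 3.5) from centroid. f_tx = M·y/J = 17.9 kip/in; f_ty = M·x/J = 16.54 kip/in.
Resultant f_max = √[f_tx² + (f_v + f_ty)²] = √[17.9² + (4.119 + 16.54)²] = 27.34 kip/in.
Capacity per unit length: φr_n = 0.75 × 0.6 × 100 × (0.707 × 0.75) = 23.86 kip/in.
27.34 > 23.86 → NOT adequate.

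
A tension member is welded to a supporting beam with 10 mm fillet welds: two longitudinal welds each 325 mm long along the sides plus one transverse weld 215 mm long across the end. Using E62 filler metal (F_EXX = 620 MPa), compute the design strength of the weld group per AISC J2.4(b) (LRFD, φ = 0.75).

φR_n ≈ 1730 kN

t_e = 0.707 × 10 = 7.07 mm.
R_nwl = 0.6 × 620 × 7.07 × 650 × 10⁻³ = 1710 kN (longitudinal, 2 welds).
R_nwt = 0.6 × 620 × 7.07 × 215 × 10⁻³ = 565.5 kN (transverse, base value).
(i) R_nwl + R_nwt = 2275 kN; (ii) 0.85 R_nwl + 1.5 R_nwt = 2301 kN.
R_n = max = 2301 kN [governs: (ii)]; φR_n = 1726 kN.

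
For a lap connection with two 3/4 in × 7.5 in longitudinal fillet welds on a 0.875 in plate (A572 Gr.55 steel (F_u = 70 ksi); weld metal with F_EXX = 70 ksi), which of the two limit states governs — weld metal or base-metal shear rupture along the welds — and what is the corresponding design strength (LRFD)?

φR_n ≈ 251 kip (weld metal governs)

t_e = 0.707 × 0.75 = 0.5302 in; L = 15 in.
Weld metal: φR_n = 0.75 × 0.6 × 70 × 0.5302 × 15 = 250.5 kip.
Base metal (shear rupture): φR_n = 0.75 × 0.6 × 70 × 0.875 × 15 = 413.4 kip.
Governing: weld metal.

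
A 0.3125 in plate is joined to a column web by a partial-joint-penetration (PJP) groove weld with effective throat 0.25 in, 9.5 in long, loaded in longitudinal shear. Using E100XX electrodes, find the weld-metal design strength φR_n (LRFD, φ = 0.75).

E100XX → F_EXX = 100 ksi.
Effective throat (given) t_e = 0.25 in.
A_we = 0.25 × 9.5 = 2.375 in².
F_nw = 0.6 F_EXX = 60 ksi.
φR_n = 0.75 × 60 × 2.375 = 106.9 kip.

φR_n ≈ 107 kip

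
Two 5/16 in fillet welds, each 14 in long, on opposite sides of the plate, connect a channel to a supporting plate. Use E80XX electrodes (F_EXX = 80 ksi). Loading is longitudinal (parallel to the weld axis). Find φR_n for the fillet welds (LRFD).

φR_n ≈ 223 kip

Effective throat t_e = 0.707 × 0.3125 = 0.2209 in.
Total length L = 28 in; A_we = 0.2209 × 28 = 6.186 in².
F_nw = 0.6 F_EXX = 0.6 × 80 = 48 ksi.
φR_n = 0.75 × 48 × 6.186 = 222.7 kip.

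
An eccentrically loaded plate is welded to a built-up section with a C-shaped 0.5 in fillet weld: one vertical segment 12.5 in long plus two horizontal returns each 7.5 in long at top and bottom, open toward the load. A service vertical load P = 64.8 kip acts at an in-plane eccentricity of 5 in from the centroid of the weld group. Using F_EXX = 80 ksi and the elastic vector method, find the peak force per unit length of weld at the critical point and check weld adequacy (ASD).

Total weld length L_w = 27.5 in. Treat welds as unit-width lines.
Centroid: x̄ = 2×7.5×3.75 / 27.5 = 2.045 in from the vertical weld.
Polar moment about centroid: J = I_x + I_y = [12.5³/12 + 2×7.5×6.25²] + [12.5×2.045² + 2(7.5³/12 + 7.5×1.705²)] = 914.9 in³.
Direct shear f_v = P/L_w = 64.8 / 27.5 = 2.356 kip/in (vertical).
Torsion M = P·e = 64.8 × 5 = 324 kip·in.
Critical point at (x, y) = (5.455, 6.25) from centroid. f_tx = M·y/J = 2.213 kip/in; f_ty = M·x/J = 1.932 kip/in.
Resultant f_max = √[f_tx² + (f_v + f_ty)²] = √[2.213² + (2.356 + 1.932)²] = 4.826 kip/in.
Capacity per unit length: r_n/Ω = (1/2.0) × 0.6 × 80 × (0.707 × 0.5) = 8.484 kip/in.
4.826 ≤ 8.484 → adequate.

f_max ≈ 4.83 kip/in; adequate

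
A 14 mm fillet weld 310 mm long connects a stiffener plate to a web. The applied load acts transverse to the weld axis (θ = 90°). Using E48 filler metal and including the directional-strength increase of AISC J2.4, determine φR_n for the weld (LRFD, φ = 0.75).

φR_n ≈ 994 kN

E48XX → F_EXX = 480 MPa.
t_e = 0.707 × 14 = 9.898 mm; A_we = 9.898 × 310 = 3068 mm².
Directional factor: 1.0 + 0.5 sin^1.5(90°) = 1.5.
F_nw = 0.6 × 480 × 1.5 = 432 MPa.
φR_n = 0.75 × 432 × 3068 × 10⁻³ = 994.2 kN.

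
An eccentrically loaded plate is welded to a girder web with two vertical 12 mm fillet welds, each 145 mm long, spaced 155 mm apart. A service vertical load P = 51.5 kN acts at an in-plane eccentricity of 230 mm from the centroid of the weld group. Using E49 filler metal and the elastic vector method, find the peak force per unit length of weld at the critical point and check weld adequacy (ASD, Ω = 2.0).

E49XX → F_EXX = 490 MPa.
Total weld length L_w = 290 mm. Treat welds as unit-width lines.
Polar moment about centroid: J = 2[d³/12 + d(b/2)²] = 2[145³/12 + 145×77.5²] = 2250000 mm³.
Direct shear f_v = P/L_w = 51.5×10³ / 290 = 177.6 N/mm (vertical).
Torsion M = P·e = 51.5×10³ × 230 = 11845000 N·mm.
Critical point at (x, y) = (77.5, 72.5) from centroid. f_tx = M·y/J = 381.7 N/mm; f_ty = M·x/J = 408 N/mm.
Resultant f_max = √[f_tx² + (f_v + f_ty)²] = √[381.7² + (177.6 + 408)²] = 699 N/mm.
Capacity per unit length: r_n/Ω = (1/2.0) × 0.6 × 490 × (0.707 × 12) = 1247 N/mm.
699 ≤ 1247 → adequate.

f_max ≈ 699 N/mm; adequate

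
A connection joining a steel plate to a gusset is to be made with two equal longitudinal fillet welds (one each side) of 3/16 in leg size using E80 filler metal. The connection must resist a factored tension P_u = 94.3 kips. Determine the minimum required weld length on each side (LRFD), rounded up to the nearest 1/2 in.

E80XX → F_EXX = 80 ksi.
Throat t_e = 0.707 × 0.1875 = 0.1326 in.
φr_n = 0.75 × 0.6 × 80 × 0.1326 = 4.772 kips/in.
L_req = P_u / φr_n = 94.3 / 4.772 = 19.76 in total.
Per side: 19.76 / 2 = 9.88 in.
Round up → use L = 10 in on each side.

L = 10 in on each side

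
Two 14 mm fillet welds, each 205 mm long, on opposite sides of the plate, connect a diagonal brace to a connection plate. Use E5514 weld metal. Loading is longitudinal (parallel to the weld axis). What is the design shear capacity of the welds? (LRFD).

E55XX → F_EXX = 550 MPa.
Effective throat t_e = 0.707 × 14 = 9.898 mm.
Total length L = 410 mm; A_we = 9.898 × 410 = 4058 mm².
F_nw = 0.6 F_EXX = 0.6 × 550 = 330 MPa.
φR_n = 0.75 × 330 × 4058 × 10⁻³ = 1004 kN.

φR_n ≈ 1000 kN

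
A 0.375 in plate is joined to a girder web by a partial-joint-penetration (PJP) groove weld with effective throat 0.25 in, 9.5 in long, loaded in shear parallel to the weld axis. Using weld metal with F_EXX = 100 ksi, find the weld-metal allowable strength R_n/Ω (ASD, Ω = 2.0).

R_n/Ω ≈ 71.2 kip

Effective throat (given) t_e = 0.25 in.
A_we = 0.25 × 9.5 = 2.375 in².
F_nw = 0.6 F_EXX = 60 ksi.
R_n/Ω = (60 × 2.375) / 2.0 = 71.25 kip.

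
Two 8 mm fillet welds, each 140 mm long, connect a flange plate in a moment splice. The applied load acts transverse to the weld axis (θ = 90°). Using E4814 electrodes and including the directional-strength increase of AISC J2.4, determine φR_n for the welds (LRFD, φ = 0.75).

E48XX → F_EXX = 480 MPa.
t_e = 0.707 × 8 = 5.656 mm; A_we = 5.656 × 280 = 1584 mm².
Directional factor: 1.0 + 0.5 sin^1.5(90°) = 1.5.
F_nw = 0.6 × 480 × 1.5 = 432 MPa.
φR_n = 0.75 × 432 × 1584 × 10⁻³ = 513.1 kN.

φR_n ≈ 513 kN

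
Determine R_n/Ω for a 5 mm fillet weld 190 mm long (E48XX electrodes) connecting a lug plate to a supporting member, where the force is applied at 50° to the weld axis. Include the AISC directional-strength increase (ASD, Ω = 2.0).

R_n/Ω ≈ 129 kN

E48XX → F_EXX = 480 MPa.
t_e = 0.707 × 5 = 3.535 mm; A_we = 3.535 × 190 = 671.6 mm².
Directional factor: 1.0 + 0.5 sin^1.5(50°) = 1.335.
F_nw = 0.6 × 480 × 1.335 = 384.5 MPa.
R_n/Ω = (384.5 × 671.6) / 2.0 × 10⁻³ = 129.1 kN.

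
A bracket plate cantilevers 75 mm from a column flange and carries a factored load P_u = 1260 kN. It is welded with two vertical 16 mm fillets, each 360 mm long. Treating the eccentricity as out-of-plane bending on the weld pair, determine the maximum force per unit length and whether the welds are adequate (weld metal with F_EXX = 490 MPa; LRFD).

f_max ≈ 2800 N/mm; NOT adequate

L_w = 2 × 360 = 720 mm; section modulus (unit throat) S = 2 × L²/6 = 43200 mm².
Direct shear f_v = P/L_w = 1260×10³/720 = 1750 N/mm.
Moment M = P × e = 1260×10³ × 75 = 94500000 N·mm; bending f_b = M/S = 2188 N/mm.
f_max = √(f_v² + f_b²) = √(1750² + 2188²) = 2801 N/mm.
φr_n = 0.75 × 0.6 × 490 × (0.707 × 16) = 2494 N/mm → NOT adequate.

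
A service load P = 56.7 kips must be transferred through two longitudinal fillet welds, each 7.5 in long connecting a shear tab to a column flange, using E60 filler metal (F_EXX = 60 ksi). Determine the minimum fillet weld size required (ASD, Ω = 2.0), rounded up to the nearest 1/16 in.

Total weld length L = 15 in.
Required throat t_e = P × Ω / (0.6 F_EXX × L) = 56.7 × 2.0 / (0.6 × 60 × 15) = 0.21 in.
Required leg w = t_e / 0.707 = 0.297 in → use 5/16 in.

w = 5/16 in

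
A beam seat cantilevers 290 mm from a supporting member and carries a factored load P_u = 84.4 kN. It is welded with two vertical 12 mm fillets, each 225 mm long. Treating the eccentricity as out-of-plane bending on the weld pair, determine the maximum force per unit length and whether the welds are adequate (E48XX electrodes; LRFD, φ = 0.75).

f_max ≈ 1460 N/mm; adequate

E48XX → F_EXX = 480 MPa.
L_w = 2 × 225 = 450 mm; section modulus (unit throat) S = 2 × L²/6 = 16880 mm².
Direct shear f_v = P/L_w = 84.4×10³/450 = 187.6 N/mm.
Moment M = P × e = 84.4×10³ × 290 = 24476000 N·mm; bending f_b = M/S = 1450 N/mm.
f_max = √(f_v² + f_b²) = √(187.6² + 1450²) = 1463 N/mm.
φr_n = 0.75 × 0.6 × 480 × (0.707 × 12) = 1833 N/mm → adequate.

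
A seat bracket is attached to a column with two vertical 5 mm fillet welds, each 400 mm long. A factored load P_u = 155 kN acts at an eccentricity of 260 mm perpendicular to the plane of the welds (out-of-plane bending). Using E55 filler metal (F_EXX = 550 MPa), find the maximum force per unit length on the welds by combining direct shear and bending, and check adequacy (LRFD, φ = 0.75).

L_w = 2 × 400 = 800 mm; section modulus (unit throat) S = 2 × L²/6 = 53330 mm².
Direct shear f_v = P/L_w = 155×10³/800 = 193.8 N/mm.
Moment M = P × e = 155×10³ × 260 = 40300000 N·mm; bending f_b = M/S = 755.6 N/mm.
f_max = √(f_v² + f_b²) = √(193.8² + 755.6²) = 780.1 N/mm.
φr_n = 0.75 × 0.6 × 550 × (0.707 × 5) = 874.9 N/mm → adequate.

f_max ≈ 780 N/mm; adequate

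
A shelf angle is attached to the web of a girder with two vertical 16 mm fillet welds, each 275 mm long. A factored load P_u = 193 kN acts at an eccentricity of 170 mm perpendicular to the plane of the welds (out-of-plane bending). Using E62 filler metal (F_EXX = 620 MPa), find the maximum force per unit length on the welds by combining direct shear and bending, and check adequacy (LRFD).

f_max ≈ 1350 N/mm; adequate

L_w = 2 × 275 = 550 mm; section modulus (unit throat) S = 2 × L²/6 = 25210 mm².
Direct shear f_v = P/L_w = 193×10³/550 = 350.9 N/mm.
Moment M = P × e = 193×10³ × 170 = 32810000 N·mm; bending f_b = M/S = 1302 N/mm.
f_max = √(f_v² + f_b²) = √(350.9² + 1302²) = 1348 N/mm.
φr_n = 0.75 × 0.6 × 620 × (0.707 × 16) = 3156 N/mm → adequate.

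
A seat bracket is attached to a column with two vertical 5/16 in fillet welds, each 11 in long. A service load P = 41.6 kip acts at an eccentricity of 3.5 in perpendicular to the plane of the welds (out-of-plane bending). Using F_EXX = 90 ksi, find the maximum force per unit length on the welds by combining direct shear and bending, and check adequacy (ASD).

f_max ≈ 4.08 kip/in; adequate

L_w = 2 × 11 = 22 in; section modulus (unit throat) S = 2 × L²/6 = 40.33 in².
Direct shear f_v = P/L_w = 41.6/22 = 1.891 kip/in.
Moment M = P × e = 41.6 × 3.5 = 145.6 kip·in; bending f_b = M/S = 3.61 kip/in.
f_max = √(f_v² + f_b²) = √(1.891² + 3.61²) = 4.075 kip/in.
r_n/Ω = (1/2.0) × 0.6 × 90 × (0.707 × 0.3125) = 5.965 kip/in → adequate.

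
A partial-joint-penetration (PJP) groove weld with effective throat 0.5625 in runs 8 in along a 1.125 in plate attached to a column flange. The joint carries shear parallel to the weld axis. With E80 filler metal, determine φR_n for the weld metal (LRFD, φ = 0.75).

φR_n ≈ 162 kip

E80XX → F_EXX = 80 ksi.
Effective throat (given) t_e = 0.5625 in.
A_we = 0.5625 × 8 = 4.5 in².
F_nw = 0.6 F_EXX = 48 ksi.
φR_n = 0.75 × 48 × 4.5 = 162 kip.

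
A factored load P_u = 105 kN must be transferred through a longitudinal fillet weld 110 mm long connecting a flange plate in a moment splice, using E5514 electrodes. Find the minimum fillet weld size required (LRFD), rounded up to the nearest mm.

E55XX → F_EXX = 550 MPa.
Total weld length L = 110 mm.
Required throat t_e = P_u / (φ × 0.6 F_EXX × L) = 105 / (0.75 × 0.6 × 550 × 110 × 10⁻³) = 3.857 mm.
Required leg w = t_e / 0.707 = 5.455 mm → use 6 mm.

w = 6 mm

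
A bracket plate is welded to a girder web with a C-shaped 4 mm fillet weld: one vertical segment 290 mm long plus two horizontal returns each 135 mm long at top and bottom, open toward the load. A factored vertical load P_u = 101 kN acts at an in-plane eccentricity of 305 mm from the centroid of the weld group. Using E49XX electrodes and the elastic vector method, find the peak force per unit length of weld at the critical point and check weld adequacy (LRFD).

E49XX → F_EXX = 490 MPa.
Total weld length L_w = 560 mm. Treat welds as unit-width lines.
Centroid: x̄ = 2×135×67.5 / 560 = 32.54 mm from the vertical weld.
Polar moment about centroid: J = I_x + I_y = [290³/12 + 2×135×145²] + [290×32.54² + 2(135³/12 + 135×34.96²)] = 8756000 mm³.
Direct shear f_v = P/L_w = 101×10³ / 560 = 180.4 N/mm (vertical).
Torsion M = P·e = 101×10³ × 305 = 30805000 N·mm.
Critical point at (x, y) = (102.5, 145) from centroid. f_tx = M·y/J = 510.1 N/mm; f_ty = M·x/J = 360.4 N/mm.
Resultant f_max = √[f_tx² + (f_v + f_ty)²] = √[510.1² + (180.4 + 360.4)²] = 743.4 N/mm.
Capacity per unit length: φr_n = 0.75 × 0.6 × 490 × (0.707 × 4) = 623.6 N/mm.
743.4 > 623.6 → NOT adequate.

f_max ≈ 743 N/mm; NOT adequate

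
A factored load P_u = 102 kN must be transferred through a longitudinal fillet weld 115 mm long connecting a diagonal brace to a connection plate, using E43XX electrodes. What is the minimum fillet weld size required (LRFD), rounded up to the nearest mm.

E43XX → F_EXX = 430 MPa.
Total weld length L = 115 mm.
Required throat t_e = P_u / (φ × 0.6 F_EXX × L) = 102 / (0.75 × 0.6 × 430 × 115 × 10⁻³) = 4.584 mm.
Required leg w = t_e / 0.707 = 6.483 mm → use 7 mm.

w = 7 mm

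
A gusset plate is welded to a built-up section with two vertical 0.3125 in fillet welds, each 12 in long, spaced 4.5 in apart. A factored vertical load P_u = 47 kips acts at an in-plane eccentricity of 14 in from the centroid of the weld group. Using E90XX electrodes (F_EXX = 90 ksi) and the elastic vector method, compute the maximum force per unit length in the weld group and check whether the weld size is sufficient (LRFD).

Total weld length L_w = 24 in. Treat welds as unit-width lines.
Polar moment about centroid: J = 2[d³/12 + d(b/2)²] = 2[12³/12 + 12×2.25²] = 409.5 in³.
Direct shear f_v = P/L_w = 47 / 24 = 1.958 kip/in (vertical).
Torsion M = P·e = 47 × 14 = 658 kip·in.
Critical point at (x, y) = (2.25, 6) from centroid. f_tx = M·y/J = 9.641 kip/in; f_ty = M·x/J = 3.615 kip/in.
Resultant f_max = √[f_tx² + (f_v + f_ty)²] = √[9.641² + (1.958 + 3.615)²] = 11.14 kip/in.
Capacity per unit length: φr_n = 0.75 × 0.6 × 90 × (0.707 × 0.3125) = 8.948 kip/in.
11.14 > 8.948 → NOT adequate.

f_max ≈ 11.1 kip/in; NOT adequate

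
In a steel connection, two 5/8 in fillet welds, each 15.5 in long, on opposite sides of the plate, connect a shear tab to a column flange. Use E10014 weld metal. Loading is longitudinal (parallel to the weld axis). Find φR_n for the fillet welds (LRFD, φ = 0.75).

E100XX → F_EXX = 100 ksi.
Effective throat t_e = 0.707 × 0.625 = 0.4419 in.
Total length L = 31 in; A_we = 0.4419 × 31 = 13.7 in².
F_nw = 0.6 F_EXX = 0.6 × 100 = 60 ksi.
φR_n = 0.75 × 60 × 13.7 = 616.4 kip.

φR_n ≈ 616 kip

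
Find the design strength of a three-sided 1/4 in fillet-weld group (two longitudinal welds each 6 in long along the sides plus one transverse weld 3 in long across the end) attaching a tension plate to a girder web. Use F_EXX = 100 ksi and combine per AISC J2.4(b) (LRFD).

t_e = 0.707 × 0.25 = 0.1767 in.
R_nwl = 0.6 × 100 × 0.1767 × 12 = 127.3 kip (longitudinal, 2 welds).
R_nwt = 0.6 × 100 × 0.1767 × 3 = 31.81 kip (transverse, base value).
(i) R_nwl + R_nwt = 159.1 kip; (ii) 0.85 R_nwl + 1.5 R_nwt = 155.9 kip.
R_n = max = 159.1 kip [governs: (i)]; φR_n = 119.3 kip.

φR_n ≈ 119 kip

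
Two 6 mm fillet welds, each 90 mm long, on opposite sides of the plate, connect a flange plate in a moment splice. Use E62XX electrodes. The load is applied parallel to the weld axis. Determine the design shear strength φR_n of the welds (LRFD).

E62XX → F_EXX = 620 MPa.
Effective throat t_e = 0.707 × 6 = 4.242 mm.
Total length L = 180 mm; A_we = 4.242 × 180 = 763.6 mm².
F_nw = 0.6 F_EXX = 0.6 × 620 = 372 MPa.
φR_n = 0.75 × 372 × 763.6 × 10⁻³ = 213 kN.

φR_n ≈ 213 kN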